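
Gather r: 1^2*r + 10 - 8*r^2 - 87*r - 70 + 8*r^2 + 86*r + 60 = 0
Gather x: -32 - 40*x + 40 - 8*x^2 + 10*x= -8*x^2 - 30*x + 8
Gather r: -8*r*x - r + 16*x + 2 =r*(-8*x - 1) + 16*x + 2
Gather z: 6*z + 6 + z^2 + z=z^2 + 7*z + 6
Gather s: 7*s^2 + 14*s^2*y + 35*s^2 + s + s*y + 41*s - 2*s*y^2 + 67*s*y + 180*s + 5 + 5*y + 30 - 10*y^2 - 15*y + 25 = s^2*(14*y + 42) + s*(-2*y^2 + 68*y + 222) - 10*y^2 - 10*y + 60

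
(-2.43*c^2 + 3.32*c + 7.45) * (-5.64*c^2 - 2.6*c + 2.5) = 13.7052*c^4 - 12.4068*c^3 - 56.725*c^2 - 11.07*c + 18.625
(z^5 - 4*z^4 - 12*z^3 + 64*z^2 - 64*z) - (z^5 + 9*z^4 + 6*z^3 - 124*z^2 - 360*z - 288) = -13*z^4 - 18*z^3 + 188*z^2 + 296*z + 288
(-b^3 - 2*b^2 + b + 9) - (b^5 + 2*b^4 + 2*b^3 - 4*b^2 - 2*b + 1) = -b^5 - 2*b^4 - 3*b^3 + 2*b^2 + 3*b + 8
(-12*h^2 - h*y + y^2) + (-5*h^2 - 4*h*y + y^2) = -17*h^2 - 5*h*y + 2*y^2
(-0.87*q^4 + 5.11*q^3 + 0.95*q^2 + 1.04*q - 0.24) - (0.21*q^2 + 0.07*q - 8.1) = -0.87*q^4 + 5.11*q^3 + 0.74*q^2 + 0.97*q + 7.86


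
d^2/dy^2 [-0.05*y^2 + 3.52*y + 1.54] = -0.100000000000000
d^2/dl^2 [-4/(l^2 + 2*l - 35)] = 8*(l^2 + 2*l - 4*(l + 1)^2 - 35)/(l^2 + 2*l - 35)^3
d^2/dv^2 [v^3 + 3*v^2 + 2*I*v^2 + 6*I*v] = 6*v + 6 + 4*I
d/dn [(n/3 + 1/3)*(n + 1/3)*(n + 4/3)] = n^2 + 16*n/9 + 19/27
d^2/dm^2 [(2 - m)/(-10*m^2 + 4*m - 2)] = (3*(4 - 5*m)*(5*m^2 - 2*m + 1) + 4*(m - 2)*(5*m - 1)^2)/(5*m^2 - 2*m + 1)^3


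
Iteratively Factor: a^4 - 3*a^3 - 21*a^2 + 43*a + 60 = (a + 4)*(a^3 - 7*a^2 + 7*a + 15) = (a - 3)*(a + 4)*(a^2 - 4*a - 5) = (a - 5)*(a - 3)*(a + 4)*(a + 1)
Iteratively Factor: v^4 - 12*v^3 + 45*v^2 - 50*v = (v - 5)*(v^3 - 7*v^2 + 10*v) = v*(v - 5)*(v^2 - 7*v + 10) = v*(v - 5)^2*(v - 2)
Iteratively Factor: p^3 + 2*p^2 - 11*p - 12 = (p - 3)*(p^2 + 5*p + 4) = (p - 3)*(p + 4)*(p + 1)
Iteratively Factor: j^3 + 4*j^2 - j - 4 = (j - 1)*(j^2 + 5*j + 4) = (j - 1)*(j + 1)*(j + 4)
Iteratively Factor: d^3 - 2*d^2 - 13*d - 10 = (d + 2)*(d^2 - 4*d - 5) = (d + 1)*(d + 2)*(d - 5)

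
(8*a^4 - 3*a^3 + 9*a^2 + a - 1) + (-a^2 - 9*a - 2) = 8*a^4 - 3*a^3 + 8*a^2 - 8*a - 3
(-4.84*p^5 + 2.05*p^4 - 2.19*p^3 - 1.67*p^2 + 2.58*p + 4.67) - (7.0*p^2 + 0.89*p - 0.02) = -4.84*p^5 + 2.05*p^4 - 2.19*p^3 - 8.67*p^2 + 1.69*p + 4.69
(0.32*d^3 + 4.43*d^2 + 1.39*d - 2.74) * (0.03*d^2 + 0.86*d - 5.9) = 0.0096*d^5 + 0.4081*d^4 + 1.9635*d^3 - 25.0238*d^2 - 10.5574*d + 16.166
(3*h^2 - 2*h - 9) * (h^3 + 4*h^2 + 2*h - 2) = 3*h^5 + 10*h^4 - 11*h^3 - 46*h^2 - 14*h + 18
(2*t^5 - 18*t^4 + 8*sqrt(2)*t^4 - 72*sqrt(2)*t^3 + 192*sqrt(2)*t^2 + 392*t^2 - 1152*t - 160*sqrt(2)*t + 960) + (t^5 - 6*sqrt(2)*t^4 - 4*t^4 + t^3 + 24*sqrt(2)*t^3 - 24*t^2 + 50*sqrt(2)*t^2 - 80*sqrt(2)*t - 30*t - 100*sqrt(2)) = 3*t^5 - 22*t^4 + 2*sqrt(2)*t^4 - 48*sqrt(2)*t^3 + t^3 + 242*sqrt(2)*t^2 + 368*t^2 - 1182*t - 240*sqrt(2)*t - 100*sqrt(2) + 960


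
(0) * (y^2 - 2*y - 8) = 0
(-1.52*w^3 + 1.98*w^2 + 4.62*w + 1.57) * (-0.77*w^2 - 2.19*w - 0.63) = 1.1704*w^5 + 1.8042*w^4 - 6.936*w^3 - 12.5741*w^2 - 6.3489*w - 0.9891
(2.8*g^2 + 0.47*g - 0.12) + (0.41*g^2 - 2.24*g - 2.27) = 3.21*g^2 - 1.77*g - 2.39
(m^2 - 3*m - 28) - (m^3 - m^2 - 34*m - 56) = -m^3 + 2*m^2 + 31*m + 28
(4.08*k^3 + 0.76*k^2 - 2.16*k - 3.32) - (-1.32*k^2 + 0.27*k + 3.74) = 4.08*k^3 + 2.08*k^2 - 2.43*k - 7.06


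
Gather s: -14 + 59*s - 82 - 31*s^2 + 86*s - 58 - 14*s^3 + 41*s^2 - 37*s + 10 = -14*s^3 + 10*s^2 + 108*s - 144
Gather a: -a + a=0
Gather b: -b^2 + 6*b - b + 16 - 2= -b^2 + 5*b + 14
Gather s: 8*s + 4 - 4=8*s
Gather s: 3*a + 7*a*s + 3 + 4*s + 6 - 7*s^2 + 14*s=3*a - 7*s^2 + s*(7*a + 18) + 9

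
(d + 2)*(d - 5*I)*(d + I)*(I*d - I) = I*d^4 + 4*d^3 + I*d^3 + 4*d^2 + 3*I*d^2 - 8*d + 5*I*d - 10*I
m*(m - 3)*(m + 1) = m^3 - 2*m^2 - 3*m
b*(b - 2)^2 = b^3 - 4*b^2 + 4*b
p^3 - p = p*(p - 1)*(p + 1)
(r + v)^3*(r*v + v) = r^4*v + 3*r^3*v^2 + r^3*v + 3*r^2*v^3 + 3*r^2*v^2 + r*v^4 + 3*r*v^3 + v^4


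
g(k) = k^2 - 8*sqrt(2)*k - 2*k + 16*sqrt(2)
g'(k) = 2*k - 8*sqrt(2) - 2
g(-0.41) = 28.25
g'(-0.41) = -14.13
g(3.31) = -10.48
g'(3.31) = -6.69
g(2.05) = -0.46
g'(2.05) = -9.21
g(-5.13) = 117.24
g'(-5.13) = -23.57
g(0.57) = 15.36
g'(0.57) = -12.17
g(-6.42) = 149.32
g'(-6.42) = -26.15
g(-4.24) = 97.06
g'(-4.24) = -21.79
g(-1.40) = 43.23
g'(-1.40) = -16.11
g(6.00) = -21.25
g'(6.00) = -1.31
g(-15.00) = 447.33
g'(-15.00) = -43.31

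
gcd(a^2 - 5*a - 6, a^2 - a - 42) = 1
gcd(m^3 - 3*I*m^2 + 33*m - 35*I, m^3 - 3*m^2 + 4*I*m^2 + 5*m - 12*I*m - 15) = m^2 + 4*I*m + 5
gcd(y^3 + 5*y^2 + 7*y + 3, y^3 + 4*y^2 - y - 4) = y + 1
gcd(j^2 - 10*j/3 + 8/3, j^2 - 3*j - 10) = 1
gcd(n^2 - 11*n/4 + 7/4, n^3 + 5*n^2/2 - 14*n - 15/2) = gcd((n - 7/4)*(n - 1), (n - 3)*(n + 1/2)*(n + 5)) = 1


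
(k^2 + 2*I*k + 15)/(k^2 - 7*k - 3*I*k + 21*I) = (k + 5*I)/(k - 7)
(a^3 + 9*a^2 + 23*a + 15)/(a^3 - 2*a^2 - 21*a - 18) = (a + 5)/(a - 6)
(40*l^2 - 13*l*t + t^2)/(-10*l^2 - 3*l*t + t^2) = (-8*l + t)/(2*l + t)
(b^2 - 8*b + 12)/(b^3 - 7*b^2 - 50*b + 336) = (b - 2)/(b^2 - b - 56)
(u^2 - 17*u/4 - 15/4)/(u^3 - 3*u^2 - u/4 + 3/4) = (4*u^2 - 17*u - 15)/(4*u^3 - 12*u^2 - u + 3)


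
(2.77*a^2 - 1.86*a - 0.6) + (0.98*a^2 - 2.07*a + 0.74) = 3.75*a^2 - 3.93*a + 0.14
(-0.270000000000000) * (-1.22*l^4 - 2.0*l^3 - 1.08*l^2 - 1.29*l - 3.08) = 0.3294*l^4 + 0.54*l^3 + 0.2916*l^2 + 0.3483*l + 0.8316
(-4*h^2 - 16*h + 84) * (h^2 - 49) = -4*h^4 - 16*h^3 + 280*h^2 + 784*h - 4116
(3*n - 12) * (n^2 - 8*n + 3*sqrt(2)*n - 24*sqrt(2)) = 3*n^3 - 36*n^2 + 9*sqrt(2)*n^2 - 108*sqrt(2)*n + 96*n + 288*sqrt(2)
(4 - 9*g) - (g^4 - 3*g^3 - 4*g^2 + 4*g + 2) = -g^4 + 3*g^3 + 4*g^2 - 13*g + 2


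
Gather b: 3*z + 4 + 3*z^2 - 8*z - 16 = 3*z^2 - 5*z - 12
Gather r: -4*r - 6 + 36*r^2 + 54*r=36*r^2 + 50*r - 6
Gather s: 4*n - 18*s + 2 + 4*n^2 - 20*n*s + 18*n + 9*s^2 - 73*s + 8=4*n^2 + 22*n + 9*s^2 + s*(-20*n - 91) + 10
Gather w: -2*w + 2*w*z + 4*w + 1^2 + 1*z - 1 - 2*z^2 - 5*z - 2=w*(2*z + 2) - 2*z^2 - 4*z - 2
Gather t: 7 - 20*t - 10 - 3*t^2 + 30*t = -3*t^2 + 10*t - 3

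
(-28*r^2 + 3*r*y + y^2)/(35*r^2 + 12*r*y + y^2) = (-4*r + y)/(5*r + y)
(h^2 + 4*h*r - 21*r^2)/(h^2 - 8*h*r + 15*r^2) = (-h - 7*r)/(-h + 5*r)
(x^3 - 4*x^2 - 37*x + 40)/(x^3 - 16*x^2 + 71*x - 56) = (x + 5)/(x - 7)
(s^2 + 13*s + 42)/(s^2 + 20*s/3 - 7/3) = 3*(s + 6)/(3*s - 1)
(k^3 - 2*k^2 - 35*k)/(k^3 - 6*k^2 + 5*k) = (k^2 - 2*k - 35)/(k^2 - 6*k + 5)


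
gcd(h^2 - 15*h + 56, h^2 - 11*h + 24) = h - 8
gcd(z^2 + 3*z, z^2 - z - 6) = 1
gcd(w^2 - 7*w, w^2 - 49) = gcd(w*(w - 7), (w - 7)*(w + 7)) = w - 7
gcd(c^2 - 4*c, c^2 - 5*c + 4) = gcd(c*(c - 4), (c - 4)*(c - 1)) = c - 4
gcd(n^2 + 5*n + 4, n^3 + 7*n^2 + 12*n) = n + 4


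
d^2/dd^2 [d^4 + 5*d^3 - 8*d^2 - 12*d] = 12*d^2 + 30*d - 16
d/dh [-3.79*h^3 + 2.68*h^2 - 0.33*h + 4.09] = -11.37*h^2 + 5.36*h - 0.33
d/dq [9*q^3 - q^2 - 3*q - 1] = 27*q^2 - 2*q - 3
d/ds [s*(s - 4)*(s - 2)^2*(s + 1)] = 5*s^4 - 28*s^3 + 36*s^2 + 8*s - 16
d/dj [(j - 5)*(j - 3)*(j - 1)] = 3*j^2 - 18*j + 23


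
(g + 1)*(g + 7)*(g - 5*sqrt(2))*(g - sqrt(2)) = g^4 - 6*sqrt(2)*g^3 + 8*g^3 - 48*sqrt(2)*g^2 + 17*g^2 - 42*sqrt(2)*g + 80*g + 70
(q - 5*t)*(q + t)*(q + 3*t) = q^3 - q^2*t - 17*q*t^2 - 15*t^3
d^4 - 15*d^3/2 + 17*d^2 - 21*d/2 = d*(d - 7/2)*(d - 3)*(d - 1)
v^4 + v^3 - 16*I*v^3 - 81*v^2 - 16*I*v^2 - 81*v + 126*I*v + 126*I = (v + 1)*(v - 7*I)*(v - 6*I)*(v - 3*I)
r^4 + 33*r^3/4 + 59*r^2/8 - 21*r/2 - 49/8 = (r - 1)*(r + 1/2)*(r + 7/4)*(r + 7)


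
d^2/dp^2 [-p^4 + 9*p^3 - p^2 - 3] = -12*p^2 + 54*p - 2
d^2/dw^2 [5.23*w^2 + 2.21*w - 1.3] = 10.4600000000000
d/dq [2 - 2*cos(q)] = 2*sin(q)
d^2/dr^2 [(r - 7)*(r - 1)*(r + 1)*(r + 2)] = 12*r^2 - 30*r - 30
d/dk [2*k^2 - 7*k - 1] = 4*k - 7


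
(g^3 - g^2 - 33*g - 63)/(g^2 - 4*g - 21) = g + 3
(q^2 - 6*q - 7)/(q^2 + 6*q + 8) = (q^2 - 6*q - 7)/(q^2 + 6*q + 8)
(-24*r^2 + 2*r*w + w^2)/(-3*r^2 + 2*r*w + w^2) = (-24*r^2 + 2*r*w + w^2)/(-3*r^2 + 2*r*w + w^2)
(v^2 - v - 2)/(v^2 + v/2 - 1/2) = 2*(v - 2)/(2*v - 1)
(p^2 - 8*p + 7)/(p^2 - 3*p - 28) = (p - 1)/(p + 4)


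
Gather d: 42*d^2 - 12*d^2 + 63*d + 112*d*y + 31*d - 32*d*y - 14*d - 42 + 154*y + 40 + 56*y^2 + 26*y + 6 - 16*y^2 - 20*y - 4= 30*d^2 + d*(80*y + 80) + 40*y^2 + 160*y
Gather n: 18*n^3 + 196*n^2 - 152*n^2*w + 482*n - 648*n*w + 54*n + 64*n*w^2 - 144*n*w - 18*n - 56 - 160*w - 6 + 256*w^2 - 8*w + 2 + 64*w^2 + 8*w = 18*n^3 + n^2*(196 - 152*w) + n*(64*w^2 - 792*w + 518) + 320*w^2 - 160*w - 60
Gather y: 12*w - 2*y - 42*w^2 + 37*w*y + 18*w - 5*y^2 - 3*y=-42*w^2 + 30*w - 5*y^2 + y*(37*w - 5)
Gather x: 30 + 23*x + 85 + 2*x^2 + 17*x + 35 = 2*x^2 + 40*x + 150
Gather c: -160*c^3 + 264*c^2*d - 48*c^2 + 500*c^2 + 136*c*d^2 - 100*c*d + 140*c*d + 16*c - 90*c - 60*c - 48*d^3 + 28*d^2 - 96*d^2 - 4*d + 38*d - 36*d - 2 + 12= -160*c^3 + c^2*(264*d + 452) + c*(136*d^2 + 40*d - 134) - 48*d^3 - 68*d^2 - 2*d + 10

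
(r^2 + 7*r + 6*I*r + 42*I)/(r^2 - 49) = (r + 6*I)/(r - 7)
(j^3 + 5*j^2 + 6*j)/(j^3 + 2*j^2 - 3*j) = (j + 2)/(j - 1)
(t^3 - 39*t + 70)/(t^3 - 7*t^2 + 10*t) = (t + 7)/t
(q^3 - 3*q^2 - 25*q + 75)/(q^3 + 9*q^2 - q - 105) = (q - 5)/(q + 7)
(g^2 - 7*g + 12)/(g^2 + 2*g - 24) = (g - 3)/(g + 6)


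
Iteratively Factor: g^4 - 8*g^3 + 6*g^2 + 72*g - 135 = (g - 5)*(g^3 - 3*g^2 - 9*g + 27) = (g - 5)*(g - 3)*(g^2 - 9) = (g - 5)*(g - 3)^2*(g + 3)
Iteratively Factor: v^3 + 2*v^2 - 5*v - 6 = (v - 2)*(v^2 + 4*v + 3) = (v - 2)*(v + 1)*(v + 3)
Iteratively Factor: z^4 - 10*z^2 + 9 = (z + 3)*(z^3 - 3*z^2 - z + 3) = (z - 1)*(z + 3)*(z^2 - 2*z - 3) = (z - 3)*(z - 1)*(z + 3)*(z + 1)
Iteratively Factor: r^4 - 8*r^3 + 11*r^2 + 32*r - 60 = (r - 2)*(r^3 - 6*r^2 - r + 30) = (r - 3)*(r - 2)*(r^2 - 3*r - 10) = (r - 3)*(r - 2)*(r + 2)*(r - 5)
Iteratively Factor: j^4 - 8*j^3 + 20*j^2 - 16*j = (j - 2)*(j^3 - 6*j^2 + 8*j) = j*(j - 2)*(j^2 - 6*j + 8) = j*(j - 2)^2*(j - 4)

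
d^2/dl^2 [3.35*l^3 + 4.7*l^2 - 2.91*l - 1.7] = 20.1*l + 9.4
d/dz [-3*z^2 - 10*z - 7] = -6*z - 10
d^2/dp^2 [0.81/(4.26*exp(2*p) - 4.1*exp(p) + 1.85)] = ((3.321 - 13.8024*exp(p))*(4.26*exp(2*p) - 4.1*exp(p) + 1.85) + 0.81*(8.52*exp(p) - 4.1)*(17.04*exp(p) - 8.2)*exp(p))*exp(p)/(4.26*exp(2*p) - 4.1*exp(p) + 1.85)^3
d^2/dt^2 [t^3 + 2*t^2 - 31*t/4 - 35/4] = 6*t + 4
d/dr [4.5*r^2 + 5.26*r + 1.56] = 9.0*r + 5.26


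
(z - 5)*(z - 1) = z^2 - 6*z + 5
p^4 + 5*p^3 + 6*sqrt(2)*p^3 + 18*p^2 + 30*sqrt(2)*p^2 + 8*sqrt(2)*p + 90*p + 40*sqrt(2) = (p + 5)*(p + sqrt(2))^2*(p + 4*sqrt(2))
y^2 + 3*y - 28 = (y - 4)*(y + 7)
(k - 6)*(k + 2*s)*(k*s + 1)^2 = k^4*s^2 + 2*k^3*s^3 - 6*k^3*s^2 + 2*k^3*s - 12*k^2*s^3 + 4*k^2*s^2 - 12*k^2*s + k^2 - 24*k*s^2 + 2*k*s - 6*k - 12*s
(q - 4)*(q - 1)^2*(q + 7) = q^4 + q^3 - 33*q^2 + 59*q - 28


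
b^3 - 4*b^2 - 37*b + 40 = (b - 8)*(b - 1)*(b + 5)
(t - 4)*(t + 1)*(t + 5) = t^3 + 2*t^2 - 19*t - 20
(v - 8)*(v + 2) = v^2 - 6*v - 16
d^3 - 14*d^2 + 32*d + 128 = (d - 8)^2*(d + 2)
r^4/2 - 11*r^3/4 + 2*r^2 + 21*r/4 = r*(r/2 + 1/2)*(r - 7/2)*(r - 3)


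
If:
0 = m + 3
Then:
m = -3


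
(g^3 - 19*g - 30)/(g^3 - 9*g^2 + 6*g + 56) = (g^2 - 2*g - 15)/(g^2 - 11*g + 28)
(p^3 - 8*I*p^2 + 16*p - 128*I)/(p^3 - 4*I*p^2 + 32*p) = (p - 4*I)/p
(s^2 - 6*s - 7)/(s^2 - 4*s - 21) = (s + 1)/(s + 3)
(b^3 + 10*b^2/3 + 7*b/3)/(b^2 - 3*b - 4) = b*(3*b + 7)/(3*(b - 4))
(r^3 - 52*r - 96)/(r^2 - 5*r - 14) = (r^2 - 2*r - 48)/(r - 7)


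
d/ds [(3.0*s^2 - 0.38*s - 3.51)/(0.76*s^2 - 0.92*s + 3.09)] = (-2.4712*s^2 + 23.8752*s - 4.4034)/(0.5776*s^4 - 1.3984*s^3 + 5.5432*s^2 - 5.6856*s + 9.5481)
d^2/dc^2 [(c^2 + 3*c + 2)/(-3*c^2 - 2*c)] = 2*(-21*c^3 - 54*c^2 - 36*c - 8)/(c^3*(27*c^3 + 54*c^2 + 36*c + 8))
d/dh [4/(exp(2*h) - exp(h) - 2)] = (4 - 8*exp(h))*exp(h)/(-exp(2*h) + exp(h) + 2)^2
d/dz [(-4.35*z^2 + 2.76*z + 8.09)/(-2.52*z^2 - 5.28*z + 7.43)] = (29.9232*z^2 - 23.8674*z + 63.222)/(6.3504*z^4 + 26.6112*z^3 - 9.5688*z^2 - 78.4608*z + 55.2049)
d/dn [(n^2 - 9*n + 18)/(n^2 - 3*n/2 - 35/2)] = 2*(15*n^2 - 142*n + 369)/(4*n^4 - 12*n^3 - 131*n^2 + 210*n + 1225)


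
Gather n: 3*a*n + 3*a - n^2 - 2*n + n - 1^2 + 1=3*a - n^2 + n*(3*a - 1)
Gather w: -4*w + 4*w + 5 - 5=0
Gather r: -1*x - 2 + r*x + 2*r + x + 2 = r*(x + 2)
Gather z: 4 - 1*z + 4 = 8 - z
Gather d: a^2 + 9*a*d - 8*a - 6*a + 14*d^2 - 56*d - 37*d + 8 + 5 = a^2 - 14*a + 14*d^2 + d*(9*a - 93) + 13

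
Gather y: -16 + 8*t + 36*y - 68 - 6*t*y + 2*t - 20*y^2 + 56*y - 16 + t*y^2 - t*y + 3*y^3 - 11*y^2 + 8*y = 10*t + 3*y^3 + y^2*(t - 31) + y*(100 - 7*t) - 100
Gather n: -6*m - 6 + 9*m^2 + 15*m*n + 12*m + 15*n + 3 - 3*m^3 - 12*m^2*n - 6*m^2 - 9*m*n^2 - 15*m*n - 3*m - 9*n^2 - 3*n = -3*m^3 + 3*m^2 + 3*m + n^2*(-9*m - 9) + n*(12 - 12*m^2) - 3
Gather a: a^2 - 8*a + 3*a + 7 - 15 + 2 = a^2 - 5*a - 6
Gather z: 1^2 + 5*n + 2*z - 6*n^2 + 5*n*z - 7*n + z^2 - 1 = -6*n^2 - 2*n + z^2 + z*(5*n + 2)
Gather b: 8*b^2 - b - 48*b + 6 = 8*b^2 - 49*b + 6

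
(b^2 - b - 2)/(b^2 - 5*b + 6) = (b + 1)/(b - 3)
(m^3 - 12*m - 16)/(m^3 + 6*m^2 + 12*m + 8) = (m - 4)/(m + 2)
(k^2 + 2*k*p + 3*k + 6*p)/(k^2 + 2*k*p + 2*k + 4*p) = (k + 3)/(k + 2)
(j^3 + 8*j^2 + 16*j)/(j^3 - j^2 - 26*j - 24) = j*(j + 4)/(j^2 - 5*j - 6)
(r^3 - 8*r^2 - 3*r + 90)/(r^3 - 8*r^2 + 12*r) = (r^2 - 2*r - 15)/(r*(r - 2))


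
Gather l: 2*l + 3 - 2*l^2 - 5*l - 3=-2*l^2 - 3*l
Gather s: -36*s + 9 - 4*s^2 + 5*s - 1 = -4*s^2 - 31*s + 8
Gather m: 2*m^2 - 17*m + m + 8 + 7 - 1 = 2*m^2 - 16*m + 14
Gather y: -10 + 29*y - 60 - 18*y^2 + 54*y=-18*y^2 + 83*y - 70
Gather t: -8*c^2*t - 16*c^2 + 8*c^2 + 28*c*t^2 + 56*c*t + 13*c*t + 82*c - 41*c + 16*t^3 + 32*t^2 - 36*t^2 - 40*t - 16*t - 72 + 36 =-8*c^2 + 41*c + 16*t^3 + t^2*(28*c - 4) + t*(-8*c^2 + 69*c - 56) - 36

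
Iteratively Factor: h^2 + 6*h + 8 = (h + 4)*(h + 2)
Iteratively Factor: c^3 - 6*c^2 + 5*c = (c)*(c^2 - 6*c + 5) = c*(c - 5)*(c - 1)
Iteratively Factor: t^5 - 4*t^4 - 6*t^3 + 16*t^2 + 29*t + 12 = (t + 1)*(t^4 - 5*t^3 - t^2 + 17*t + 12) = (t - 4)*(t + 1)*(t^3 - t^2 - 5*t - 3) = (t - 4)*(t - 3)*(t + 1)*(t^2 + 2*t + 1) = (t - 4)*(t - 3)*(t + 1)^2*(t + 1)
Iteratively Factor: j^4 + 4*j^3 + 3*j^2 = (j)*(j^3 + 4*j^2 + 3*j) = j*(j + 3)*(j^2 + j) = j^2*(j + 3)*(j + 1)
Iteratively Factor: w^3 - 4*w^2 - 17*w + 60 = (w - 3)*(w^2 - w - 20) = (w - 3)*(w + 4)*(w - 5)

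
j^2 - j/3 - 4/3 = (j - 4/3)*(j + 1)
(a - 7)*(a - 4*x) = a^2 - 4*a*x - 7*a + 28*x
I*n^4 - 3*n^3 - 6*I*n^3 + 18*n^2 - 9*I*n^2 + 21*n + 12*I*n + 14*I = (n - 7)*(n + I)*(n + 2*I)*(I*n + I)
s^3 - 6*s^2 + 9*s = s*(s - 3)^2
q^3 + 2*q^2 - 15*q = q*(q - 3)*(q + 5)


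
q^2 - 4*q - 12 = (q - 6)*(q + 2)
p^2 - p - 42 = (p - 7)*(p + 6)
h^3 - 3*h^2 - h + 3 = (h - 3)*(h - 1)*(h + 1)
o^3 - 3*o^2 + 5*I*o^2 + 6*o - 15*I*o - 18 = (o - 3)*(o - I)*(o + 6*I)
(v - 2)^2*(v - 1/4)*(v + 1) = v^4 - 13*v^3/4 + 3*v^2/4 + 4*v - 1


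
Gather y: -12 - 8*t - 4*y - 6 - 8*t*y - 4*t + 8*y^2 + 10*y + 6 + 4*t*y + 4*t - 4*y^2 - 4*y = -8*t + 4*y^2 + y*(2 - 4*t) - 12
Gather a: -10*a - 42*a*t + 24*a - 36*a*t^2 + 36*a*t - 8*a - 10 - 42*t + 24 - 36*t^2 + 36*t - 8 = a*(-36*t^2 - 6*t + 6) - 36*t^2 - 6*t + 6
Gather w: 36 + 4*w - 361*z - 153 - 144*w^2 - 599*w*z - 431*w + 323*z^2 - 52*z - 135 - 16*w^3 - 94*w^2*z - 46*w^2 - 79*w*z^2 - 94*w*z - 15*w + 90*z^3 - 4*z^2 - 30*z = -16*w^3 + w^2*(-94*z - 190) + w*(-79*z^2 - 693*z - 442) + 90*z^3 + 319*z^2 - 443*z - 252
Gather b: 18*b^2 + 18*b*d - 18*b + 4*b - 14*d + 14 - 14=18*b^2 + b*(18*d - 14) - 14*d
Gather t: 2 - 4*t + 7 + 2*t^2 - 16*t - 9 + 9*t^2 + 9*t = 11*t^2 - 11*t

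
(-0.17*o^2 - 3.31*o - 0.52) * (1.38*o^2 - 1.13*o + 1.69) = -0.2346*o^4 - 4.3757*o^3 + 2.7354*o^2 - 5.0063*o - 0.8788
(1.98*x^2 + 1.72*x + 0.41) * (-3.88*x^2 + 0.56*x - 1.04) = -7.6824*x^4 - 5.5648*x^3 - 2.6868*x^2 - 1.5592*x - 0.4264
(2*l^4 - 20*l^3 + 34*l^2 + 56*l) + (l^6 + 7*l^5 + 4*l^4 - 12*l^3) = l^6 + 7*l^5 + 6*l^4 - 32*l^3 + 34*l^2 + 56*l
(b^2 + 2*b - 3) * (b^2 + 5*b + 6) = b^4 + 7*b^3 + 13*b^2 - 3*b - 18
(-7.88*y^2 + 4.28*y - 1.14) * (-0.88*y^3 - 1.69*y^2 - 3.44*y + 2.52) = 6.9344*y^5 + 9.5508*y^4 + 20.8772*y^3 - 32.6542*y^2 + 14.7072*y - 2.8728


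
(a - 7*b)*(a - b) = a^2 - 8*a*b + 7*b^2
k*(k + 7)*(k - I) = k^3 + 7*k^2 - I*k^2 - 7*I*k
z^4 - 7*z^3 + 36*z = z*(z - 6)*(z - 3)*(z + 2)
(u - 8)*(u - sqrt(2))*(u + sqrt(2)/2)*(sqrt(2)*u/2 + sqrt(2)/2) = sqrt(2)*u^4/2 - 7*sqrt(2)*u^3/2 - u^3/2 - 9*sqrt(2)*u^2/2 + 7*u^2/2 + 4*u + 7*sqrt(2)*u/2 + 4*sqrt(2)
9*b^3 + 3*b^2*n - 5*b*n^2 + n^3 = (-3*b + n)^2*(b + n)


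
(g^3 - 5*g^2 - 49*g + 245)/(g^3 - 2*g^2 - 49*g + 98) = (g - 5)/(g - 2)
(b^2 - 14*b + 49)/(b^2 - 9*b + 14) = (b - 7)/(b - 2)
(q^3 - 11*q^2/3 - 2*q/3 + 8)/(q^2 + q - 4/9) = 3*(q^2 - 5*q + 6)/(3*q - 1)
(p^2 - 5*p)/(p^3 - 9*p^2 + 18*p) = (p - 5)/(p^2 - 9*p + 18)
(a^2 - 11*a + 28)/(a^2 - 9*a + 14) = (a - 4)/(a - 2)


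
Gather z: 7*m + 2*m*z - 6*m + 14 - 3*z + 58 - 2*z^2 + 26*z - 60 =m - 2*z^2 + z*(2*m + 23) + 12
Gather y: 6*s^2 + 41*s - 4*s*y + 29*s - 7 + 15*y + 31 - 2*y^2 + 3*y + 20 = 6*s^2 + 70*s - 2*y^2 + y*(18 - 4*s) + 44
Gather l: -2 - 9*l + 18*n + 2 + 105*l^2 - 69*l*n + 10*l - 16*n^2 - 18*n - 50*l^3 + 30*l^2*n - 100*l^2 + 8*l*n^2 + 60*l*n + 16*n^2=-50*l^3 + l^2*(30*n + 5) + l*(8*n^2 - 9*n + 1)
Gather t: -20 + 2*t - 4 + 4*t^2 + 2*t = 4*t^2 + 4*t - 24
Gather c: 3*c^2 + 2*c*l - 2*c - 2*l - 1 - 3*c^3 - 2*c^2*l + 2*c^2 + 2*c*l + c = -3*c^3 + c^2*(5 - 2*l) + c*(4*l - 1) - 2*l - 1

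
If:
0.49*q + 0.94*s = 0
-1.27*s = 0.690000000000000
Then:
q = 1.04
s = -0.54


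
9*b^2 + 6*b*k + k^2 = (3*b + k)^2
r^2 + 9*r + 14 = (r + 2)*(r + 7)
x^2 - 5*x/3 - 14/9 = (x - 7/3)*(x + 2/3)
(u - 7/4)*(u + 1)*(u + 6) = u^3 + 21*u^2/4 - 25*u/4 - 21/2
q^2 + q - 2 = (q - 1)*(q + 2)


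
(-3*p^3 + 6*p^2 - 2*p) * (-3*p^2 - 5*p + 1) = 9*p^5 - 3*p^4 - 27*p^3 + 16*p^2 - 2*p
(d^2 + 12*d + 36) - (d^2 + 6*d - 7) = 6*d + 43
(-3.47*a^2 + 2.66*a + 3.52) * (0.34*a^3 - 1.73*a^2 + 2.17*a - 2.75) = -1.1798*a^5 + 6.9075*a^4 - 10.9349*a^3 + 9.2251*a^2 + 0.323399999999999*a - 9.68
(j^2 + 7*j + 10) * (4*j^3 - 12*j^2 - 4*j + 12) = 4*j^5 + 16*j^4 - 48*j^3 - 136*j^2 + 44*j + 120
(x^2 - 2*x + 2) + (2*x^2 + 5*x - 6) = 3*x^2 + 3*x - 4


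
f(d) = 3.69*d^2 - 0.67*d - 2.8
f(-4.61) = 78.71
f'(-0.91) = -7.39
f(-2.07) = 14.40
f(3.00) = 28.40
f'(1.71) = 11.95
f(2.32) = 15.51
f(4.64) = 73.54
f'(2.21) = 15.64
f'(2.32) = 16.45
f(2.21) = 13.74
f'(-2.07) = -15.95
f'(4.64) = 33.57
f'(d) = 7.38*d - 0.67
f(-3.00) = 32.42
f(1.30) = 2.57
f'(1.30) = 8.92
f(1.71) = 6.84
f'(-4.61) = -34.69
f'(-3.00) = -22.81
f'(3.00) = 21.47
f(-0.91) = 0.87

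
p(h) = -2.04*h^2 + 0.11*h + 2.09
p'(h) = 0.11 - 4.08*h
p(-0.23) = 1.96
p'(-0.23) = 1.05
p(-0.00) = 2.09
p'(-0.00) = 0.11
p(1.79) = -4.25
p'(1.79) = -7.19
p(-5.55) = -61.36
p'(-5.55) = 22.75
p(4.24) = -34.12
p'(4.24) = -17.19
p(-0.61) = 1.26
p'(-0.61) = 2.60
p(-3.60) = -24.74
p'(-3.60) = 14.80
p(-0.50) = 1.52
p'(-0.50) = 2.15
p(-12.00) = -292.99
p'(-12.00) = 49.07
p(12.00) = -290.35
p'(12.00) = -48.85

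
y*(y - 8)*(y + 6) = y^3 - 2*y^2 - 48*y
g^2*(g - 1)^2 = g^4 - 2*g^3 + g^2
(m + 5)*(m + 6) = m^2 + 11*m + 30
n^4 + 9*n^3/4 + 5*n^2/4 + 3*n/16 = n*(n + 1/4)*(n + 1/2)*(n + 3/2)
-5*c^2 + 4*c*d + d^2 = (-c + d)*(5*c + d)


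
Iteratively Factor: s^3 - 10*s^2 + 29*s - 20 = (s - 1)*(s^2 - 9*s + 20) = (s - 4)*(s - 1)*(s - 5)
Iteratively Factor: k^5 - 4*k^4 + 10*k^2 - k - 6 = (k - 3)*(k^4 - k^3 - 3*k^2 + k + 2) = (k - 3)*(k - 1)*(k^3 - 3*k - 2) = (k - 3)*(k - 1)*(k + 1)*(k^2 - k - 2) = (k - 3)*(k - 1)*(k + 1)^2*(k - 2)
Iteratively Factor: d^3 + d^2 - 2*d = (d)*(d^2 + d - 2) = d*(d + 2)*(d - 1)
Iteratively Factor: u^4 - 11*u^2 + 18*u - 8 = (u - 1)*(u^3 + u^2 - 10*u + 8) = (u - 1)^2*(u^2 + 2*u - 8) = (u - 1)^2*(u + 4)*(u - 2)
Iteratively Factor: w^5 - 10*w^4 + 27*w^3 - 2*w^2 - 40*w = (w + 1)*(w^4 - 11*w^3 + 38*w^2 - 40*w) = (w - 5)*(w + 1)*(w^3 - 6*w^2 + 8*w) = w*(w - 5)*(w + 1)*(w^2 - 6*w + 8) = w*(w - 5)*(w - 2)*(w + 1)*(w - 4)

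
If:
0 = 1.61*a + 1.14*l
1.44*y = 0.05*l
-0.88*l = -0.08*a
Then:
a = 0.00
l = 0.00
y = 0.00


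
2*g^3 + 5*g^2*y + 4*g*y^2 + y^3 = (g + y)^2*(2*g + y)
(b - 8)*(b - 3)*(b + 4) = b^3 - 7*b^2 - 20*b + 96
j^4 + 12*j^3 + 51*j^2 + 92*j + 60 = (j + 2)^2*(j + 3)*(j + 5)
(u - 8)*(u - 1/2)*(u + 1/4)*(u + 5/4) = u^4 - 7*u^3 - 135*u^2/16 + 107*u/32 + 5/4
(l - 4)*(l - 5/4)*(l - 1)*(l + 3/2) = l^4 - 19*l^3/4 + 7*l^2/8 + 83*l/8 - 15/2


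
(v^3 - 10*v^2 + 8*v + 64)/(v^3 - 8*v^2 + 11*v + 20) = (v^2 - 6*v - 16)/(v^2 - 4*v - 5)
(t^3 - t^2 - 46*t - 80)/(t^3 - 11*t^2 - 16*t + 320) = (t + 2)/(t - 8)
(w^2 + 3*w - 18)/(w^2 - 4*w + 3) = (w + 6)/(w - 1)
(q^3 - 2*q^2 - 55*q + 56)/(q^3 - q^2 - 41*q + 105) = (q^2 - 9*q + 8)/(q^2 - 8*q + 15)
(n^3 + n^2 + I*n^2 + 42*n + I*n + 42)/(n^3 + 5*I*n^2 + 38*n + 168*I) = (n + 1)/(n + 4*I)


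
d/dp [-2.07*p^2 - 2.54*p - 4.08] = -4.14*p - 2.54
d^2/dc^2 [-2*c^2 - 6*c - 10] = -4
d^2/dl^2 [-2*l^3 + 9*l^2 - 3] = 18 - 12*l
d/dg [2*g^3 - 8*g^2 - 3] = 2*g*(3*g - 8)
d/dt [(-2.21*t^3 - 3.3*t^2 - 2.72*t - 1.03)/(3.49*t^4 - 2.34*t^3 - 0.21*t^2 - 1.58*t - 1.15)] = (7.7129*t^6 + 23.034*t^5 + 21.2205*t^4 + 8.6328*t^3 + 5.0367*t^2 + 7.1574*t + 1.5006)/(12.1801*t^8 - 16.3332*t^7 + 4.0098*t^6 - 10.0456*t^5 - 0.588499999999999*t^4 + 6.0456*t^3 + 2.9794*t^2 + 3.634*t + 1.3225)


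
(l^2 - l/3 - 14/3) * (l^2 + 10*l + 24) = l^4 + 29*l^3/3 + 16*l^2 - 164*l/3 - 112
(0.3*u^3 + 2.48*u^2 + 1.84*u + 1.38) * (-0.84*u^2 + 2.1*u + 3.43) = -0.252*u^5 - 1.4532*u^4 + 4.6914*u^3 + 11.2112*u^2 + 9.2092*u + 4.7334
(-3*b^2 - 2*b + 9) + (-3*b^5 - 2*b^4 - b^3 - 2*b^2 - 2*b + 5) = -3*b^5 - 2*b^4 - b^3 - 5*b^2 - 4*b + 14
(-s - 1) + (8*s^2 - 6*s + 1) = 8*s^2 - 7*s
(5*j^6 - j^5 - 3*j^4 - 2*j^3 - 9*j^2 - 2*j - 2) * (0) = 0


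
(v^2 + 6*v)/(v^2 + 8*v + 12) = v/(v + 2)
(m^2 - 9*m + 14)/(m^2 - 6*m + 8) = (m - 7)/(m - 4)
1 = 1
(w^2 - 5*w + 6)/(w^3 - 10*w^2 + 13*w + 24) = (w - 2)/(w^2 - 7*w - 8)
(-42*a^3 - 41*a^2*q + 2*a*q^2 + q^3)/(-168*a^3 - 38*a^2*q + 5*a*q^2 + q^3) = (a + q)/(4*a + q)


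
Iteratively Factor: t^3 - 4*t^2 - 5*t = (t + 1)*(t^2 - 5*t) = t*(t + 1)*(t - 5)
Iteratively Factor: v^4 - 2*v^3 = (v)*(v^3 - 2*v^2) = v^2*(v^2 - 2*v) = v^2*(v - 2)*(v)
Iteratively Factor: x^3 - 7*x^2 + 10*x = (x - 5)*(x^2 - 2*x) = (x - 5)*(x - 2)*(x)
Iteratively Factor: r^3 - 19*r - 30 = (r - 5)*(r^2 + 5*r + 6) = (r - 5)*(r + 3)*(r + 2)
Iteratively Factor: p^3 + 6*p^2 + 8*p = (p)*(p^2 + 6*p + 8) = p*(p + 2)*(p + 4)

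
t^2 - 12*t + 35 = (t - 7)*(t - 5)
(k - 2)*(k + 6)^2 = k^3 + 10*k^2 + 12*k - 72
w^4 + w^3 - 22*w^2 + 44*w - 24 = (w - 2)^2*(w - 1)*(w + 6)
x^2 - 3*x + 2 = (x - 2)*(x - 1)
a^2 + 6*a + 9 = (a + 3)^2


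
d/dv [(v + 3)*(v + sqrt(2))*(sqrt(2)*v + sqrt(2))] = 3*sqrt(2)*v^2 + 4*v + 8*sqrt(2)*v + 3*sqrt(2) + 8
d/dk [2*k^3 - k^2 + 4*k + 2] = 6*k^2 - 2*k + 4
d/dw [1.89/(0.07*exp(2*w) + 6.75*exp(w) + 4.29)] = (-0.2646*exp(w) - 12.7575)*exp(w)/(0.07*exp(2*w) + 6.75*exp(w) + 4.29)^2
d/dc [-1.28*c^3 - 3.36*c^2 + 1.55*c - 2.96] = -3.84*c^2 - 6.72*c + 1.55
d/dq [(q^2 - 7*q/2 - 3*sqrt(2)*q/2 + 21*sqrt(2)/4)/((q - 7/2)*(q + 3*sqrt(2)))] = 9*sqrt(2)/(2*(q^2 + 6*sqrt(2)*q + 18))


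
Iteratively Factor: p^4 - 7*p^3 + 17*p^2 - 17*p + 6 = (p - 2)*(p^3 - 5*p^2 + 7*p - 3) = (p - 2)*(p - 1)*(p^2 - 4*p + 3) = (p - 3)*(p - 2)*(p - 1)*(p - 1)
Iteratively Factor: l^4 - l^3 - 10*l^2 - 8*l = (l - 4)*(l^3 + 3*l^2 + 2*l) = (l - 4)*(l + 2)*(l^2 + l) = (l - 4)*(l + 1)*(l + 2)*(l)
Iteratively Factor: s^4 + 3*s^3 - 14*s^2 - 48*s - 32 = (s - 4)*(s^3 + 7*s^2 + 14*s + 8) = (s - 4)*(s + 4)*(s^2 + 3*s + 2) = (s - 4)*(s + 2)*(s + 4)*(s + 1)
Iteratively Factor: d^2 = (d)*(d)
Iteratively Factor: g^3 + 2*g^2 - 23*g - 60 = (g + 3)*(g^2 - g - 20) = (g - 5)*(g + 3)*(g + 4)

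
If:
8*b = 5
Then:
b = 5/8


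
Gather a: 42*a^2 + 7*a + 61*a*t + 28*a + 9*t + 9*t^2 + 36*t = 42*a^2 + a*(61*t + 35) + 9*t^2 + 45*t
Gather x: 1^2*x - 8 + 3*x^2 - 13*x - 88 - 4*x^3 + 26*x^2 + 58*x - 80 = -4*x^3 + 29*x^2 + 46*x - 176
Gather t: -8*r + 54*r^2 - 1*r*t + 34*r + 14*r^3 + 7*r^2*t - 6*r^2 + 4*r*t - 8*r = 14*r^3 + 48*r^2 + 18*r + t*(7*r^2 + 3*r)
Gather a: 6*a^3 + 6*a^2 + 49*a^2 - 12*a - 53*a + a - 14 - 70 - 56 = 6*a^3 + 55*a^2 - 64*a - 140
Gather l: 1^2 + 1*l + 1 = l + 2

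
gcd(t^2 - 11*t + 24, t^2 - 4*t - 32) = t - 8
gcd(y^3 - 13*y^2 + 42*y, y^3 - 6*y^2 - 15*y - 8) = 1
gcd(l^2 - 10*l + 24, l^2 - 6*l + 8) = l - 4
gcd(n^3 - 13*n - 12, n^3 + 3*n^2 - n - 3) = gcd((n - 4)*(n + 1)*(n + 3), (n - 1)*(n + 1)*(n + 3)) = n^2 + 4*n + 3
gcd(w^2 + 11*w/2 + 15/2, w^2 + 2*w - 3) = w + 3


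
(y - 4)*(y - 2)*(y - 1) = y^3 - 7*y^2 + 14*y - 8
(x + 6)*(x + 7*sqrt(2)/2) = x^2 + 7*sqrt(2)*x/2 + 6*x + 21*sqrt(2)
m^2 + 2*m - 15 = (m - 3)*(m + 5)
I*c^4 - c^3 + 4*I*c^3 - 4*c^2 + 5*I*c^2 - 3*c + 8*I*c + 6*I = (c + 1)*(c + 3)*(c + 2*I)*(I*c + 1)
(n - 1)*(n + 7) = n^2 + 6*n - 7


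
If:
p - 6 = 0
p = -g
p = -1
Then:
No Solution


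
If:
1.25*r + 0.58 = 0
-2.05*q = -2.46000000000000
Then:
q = 1.20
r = -0.46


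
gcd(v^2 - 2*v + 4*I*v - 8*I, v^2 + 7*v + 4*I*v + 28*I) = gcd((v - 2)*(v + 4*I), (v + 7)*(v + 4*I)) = v + 4*I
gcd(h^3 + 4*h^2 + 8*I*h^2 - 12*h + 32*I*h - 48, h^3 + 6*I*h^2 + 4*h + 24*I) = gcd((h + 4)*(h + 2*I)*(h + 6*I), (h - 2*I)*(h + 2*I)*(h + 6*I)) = h^2 + 8*I*h - 12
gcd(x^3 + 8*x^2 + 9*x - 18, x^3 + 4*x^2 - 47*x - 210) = x + 6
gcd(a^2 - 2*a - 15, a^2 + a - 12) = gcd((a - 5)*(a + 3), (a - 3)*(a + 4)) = 1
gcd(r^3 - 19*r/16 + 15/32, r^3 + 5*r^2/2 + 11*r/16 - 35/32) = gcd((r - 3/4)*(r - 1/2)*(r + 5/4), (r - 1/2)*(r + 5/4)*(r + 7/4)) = r^2 + 3*r/4 - 5/8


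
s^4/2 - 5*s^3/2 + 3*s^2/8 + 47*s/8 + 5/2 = (s/2 + 1/2)*(s - 4)*(s - 5/2)*(s + 1/2)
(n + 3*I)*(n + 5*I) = n^2 + 8*I*n - 15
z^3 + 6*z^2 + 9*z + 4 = (z + 1)^2*(z + 4)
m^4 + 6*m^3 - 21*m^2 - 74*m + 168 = (m - 3)*(m - 2)*(m + 4)*(m + 7)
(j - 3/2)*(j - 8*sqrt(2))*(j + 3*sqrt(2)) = j^3 - 5*sqrt(2)*j^2 - 3*j^2/2 - 48*j + 15*sqrt(2)*j/2 + 72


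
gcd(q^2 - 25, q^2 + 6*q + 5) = q + 5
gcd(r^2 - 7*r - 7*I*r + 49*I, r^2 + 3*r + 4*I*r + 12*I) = 1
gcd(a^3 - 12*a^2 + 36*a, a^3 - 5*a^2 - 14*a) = a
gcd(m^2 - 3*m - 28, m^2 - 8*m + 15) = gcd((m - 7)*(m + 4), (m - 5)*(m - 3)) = 1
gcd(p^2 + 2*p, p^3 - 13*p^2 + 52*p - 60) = 1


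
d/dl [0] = 0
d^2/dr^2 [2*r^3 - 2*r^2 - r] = 12*r - 4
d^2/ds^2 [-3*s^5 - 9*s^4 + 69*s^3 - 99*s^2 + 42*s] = -60*s^3 - 108*s^2 + 414*s - 198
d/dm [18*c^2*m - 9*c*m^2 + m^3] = 18*c^2 - 18*c*m + 3*m^2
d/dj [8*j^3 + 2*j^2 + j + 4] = 24*j^2 + 4*j + 1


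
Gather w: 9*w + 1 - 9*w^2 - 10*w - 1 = -9*w^2 - w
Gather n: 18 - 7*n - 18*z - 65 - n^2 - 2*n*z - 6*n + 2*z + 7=-n^2 + n*(-2*z - 13) - 16*z - 40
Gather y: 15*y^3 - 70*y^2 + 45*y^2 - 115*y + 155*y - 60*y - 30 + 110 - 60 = 15*y^3 - 25*y^2 - 20*y + 20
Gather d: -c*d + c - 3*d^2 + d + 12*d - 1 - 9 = c - 3*d^2 + d*(13 - c) - 10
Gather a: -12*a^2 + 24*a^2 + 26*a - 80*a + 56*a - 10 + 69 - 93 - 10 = 12*a^2 + 2*a - 44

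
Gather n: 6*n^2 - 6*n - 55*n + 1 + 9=6*n^2 - 61*n + 10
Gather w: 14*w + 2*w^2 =2*w^2 + 14*w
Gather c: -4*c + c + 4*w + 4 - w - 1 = -3*c + 3*w + 3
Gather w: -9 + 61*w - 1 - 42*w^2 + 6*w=-42*w^2 + 67*w - 10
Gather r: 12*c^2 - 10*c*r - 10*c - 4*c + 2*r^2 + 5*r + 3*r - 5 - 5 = 12*c^2 - 14*c + 2*r^2 + r*(8 - 10*c) - 10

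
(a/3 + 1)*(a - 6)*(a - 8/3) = a^3/3 - 17*a^2/9 - 10*a/3 + 16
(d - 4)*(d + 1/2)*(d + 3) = d^3 - d^2/2 - 25*d/2 - 6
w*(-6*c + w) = -6*c*w + w^2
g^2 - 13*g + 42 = (g - 7)*(g - 6)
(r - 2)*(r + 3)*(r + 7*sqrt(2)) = r^3 + r^2 + 7*sqrt(2)*r^2 - 6*r + 7*sqrt(2)*r - 42*sqrt(2)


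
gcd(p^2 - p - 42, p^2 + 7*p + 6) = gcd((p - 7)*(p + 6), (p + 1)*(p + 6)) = p + 6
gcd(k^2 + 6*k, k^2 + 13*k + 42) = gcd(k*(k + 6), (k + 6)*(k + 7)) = k + 6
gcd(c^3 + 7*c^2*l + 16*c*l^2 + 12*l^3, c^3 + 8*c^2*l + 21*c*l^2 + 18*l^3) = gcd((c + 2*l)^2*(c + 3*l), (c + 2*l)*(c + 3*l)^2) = c^2 + 5*c*l + 6*l^2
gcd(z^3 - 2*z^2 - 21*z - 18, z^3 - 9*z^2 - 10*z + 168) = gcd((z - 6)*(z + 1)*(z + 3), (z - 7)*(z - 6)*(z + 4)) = z - 6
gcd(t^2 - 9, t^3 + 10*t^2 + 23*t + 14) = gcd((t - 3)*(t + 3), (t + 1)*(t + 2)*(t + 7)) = 1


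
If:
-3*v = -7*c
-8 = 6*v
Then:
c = -4/7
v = -4/3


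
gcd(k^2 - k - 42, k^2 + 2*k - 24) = k + 6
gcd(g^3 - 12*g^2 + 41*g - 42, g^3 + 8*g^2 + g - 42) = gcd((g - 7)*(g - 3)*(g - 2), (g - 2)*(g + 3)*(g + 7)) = g - 2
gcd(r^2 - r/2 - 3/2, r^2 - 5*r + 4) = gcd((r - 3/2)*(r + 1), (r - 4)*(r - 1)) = 1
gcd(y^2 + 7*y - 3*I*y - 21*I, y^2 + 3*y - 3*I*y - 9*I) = y - 3*I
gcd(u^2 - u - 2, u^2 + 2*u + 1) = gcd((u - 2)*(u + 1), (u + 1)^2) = u + 1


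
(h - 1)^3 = h^3 - 3*h^2 + 3*h - 1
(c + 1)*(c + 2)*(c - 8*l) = c^3 - 8*c^2*l + 3*c^2 - 24*c*l + 2*c - 16*l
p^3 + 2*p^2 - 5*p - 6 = (p - 2)*(p + 1)*(p + 3)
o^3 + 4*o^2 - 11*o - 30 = (o - 3)*(o + 2)*(o + 5)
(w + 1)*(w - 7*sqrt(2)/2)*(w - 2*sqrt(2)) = w^3 - 11*sqrt(2)*w^2/2 + w^2 - 11*sqrt(2)*w/2 + 14*w + 14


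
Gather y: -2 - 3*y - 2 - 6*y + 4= -9*y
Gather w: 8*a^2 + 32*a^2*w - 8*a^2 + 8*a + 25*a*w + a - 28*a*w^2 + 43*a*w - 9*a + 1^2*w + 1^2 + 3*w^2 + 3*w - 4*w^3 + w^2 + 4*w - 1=-4*w^3 + w^2*(4 - 28*a) + w*(32*a^2 + 68*a + 8)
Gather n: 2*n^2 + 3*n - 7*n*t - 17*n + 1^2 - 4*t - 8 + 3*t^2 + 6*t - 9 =2*n^2 + n*(-7*t - 14) + 3*t^2 + 2*t - 16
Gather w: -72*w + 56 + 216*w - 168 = 144*w - 112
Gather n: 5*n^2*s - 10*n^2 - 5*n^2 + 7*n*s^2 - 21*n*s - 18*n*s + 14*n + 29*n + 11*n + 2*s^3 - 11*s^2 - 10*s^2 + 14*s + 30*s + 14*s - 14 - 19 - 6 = n^2*(5*s - 15) + n*(7*s^2 - 39*s + 54) + 2*s^3 - 21*s^2 + 58*s - 39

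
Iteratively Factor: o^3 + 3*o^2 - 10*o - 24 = (o + 2)*(o^2 + o - 12) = (o - 3)*(o + 2)*(o + 4)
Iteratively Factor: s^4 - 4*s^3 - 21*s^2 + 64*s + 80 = (s - 5)*(s^3 + s^2 - 16*s - 16) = (s - 5)*(s + 4)*(s^2 - 3*s - 4) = (s - 5)*(s + 1)*(s + 4)*(s - 4)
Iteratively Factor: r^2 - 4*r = (r - 4)*(r)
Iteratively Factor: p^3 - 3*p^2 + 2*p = (p - 2)*(p^2 - p) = p*(p - 2)*(p - 1)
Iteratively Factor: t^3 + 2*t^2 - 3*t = (t)*(t^2 + 2*t - 3) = t*(t - 1)*(t + 3)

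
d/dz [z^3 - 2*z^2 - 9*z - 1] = 3*z^2 - 4*z - 9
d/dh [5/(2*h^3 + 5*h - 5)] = 5*(-6*h^2 - 5)/(2*h^3 + 5*h - 5)^2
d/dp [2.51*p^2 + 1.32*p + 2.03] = 5.02*p + 1.32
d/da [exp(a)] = exp(a)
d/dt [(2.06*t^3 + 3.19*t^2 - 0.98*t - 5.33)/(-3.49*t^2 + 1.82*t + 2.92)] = (-7.1894*t^4 + 7.4984*t^3 + 20.4312*t^2 - 18.5738*t + 6.839)/(12.1801*t^4 - 12.7036*t^3 - 17.0692*t^2 + 10.6288*t + 8.5264)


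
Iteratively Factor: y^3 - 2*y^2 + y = (y)*(y^2 - 2*y + 1) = y*(y - 1)*(y - 1)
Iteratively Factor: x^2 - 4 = (x + 2)*(x - 2)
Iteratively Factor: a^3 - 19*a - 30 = (a + 3)*(a^2 - 3*a - 10) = (a + 2)*(a + 3)*(a - 5)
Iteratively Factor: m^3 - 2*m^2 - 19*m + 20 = (m - 1)*(m^2 - m - 20) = (m - 5)*(m - 1)*(m + 4)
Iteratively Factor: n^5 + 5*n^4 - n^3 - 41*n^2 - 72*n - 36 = (n + 1)*(n^4 + 4*n^3 - 5*n^2 - 36*n - 36) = (n + 1)*(n + 3)*(n^3 + n^2 - 8*n - 12) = (n + 1)*(n + 2)*(n + 3)*(n^2 - n - 6) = (n - 3)*(n + 1)*(n + 2)*(n + 3)*(n + 2)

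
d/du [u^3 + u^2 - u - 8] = 3*u^2 + 2*u - 1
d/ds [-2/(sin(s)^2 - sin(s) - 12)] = 2*(2*sin(s) - 1)*cos(s)/(sin(s) + cos(s)^2 + 11)^2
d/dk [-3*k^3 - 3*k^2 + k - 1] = -9*k^2 - 6*k + 1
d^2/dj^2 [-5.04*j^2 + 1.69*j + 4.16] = -10.0800000000000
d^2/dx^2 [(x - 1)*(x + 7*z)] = 2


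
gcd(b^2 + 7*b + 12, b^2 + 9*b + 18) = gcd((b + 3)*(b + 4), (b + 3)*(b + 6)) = b + 3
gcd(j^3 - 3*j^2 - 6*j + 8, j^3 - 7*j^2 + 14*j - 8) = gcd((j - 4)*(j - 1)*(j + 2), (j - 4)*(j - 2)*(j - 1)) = j^2 - 5*j + 4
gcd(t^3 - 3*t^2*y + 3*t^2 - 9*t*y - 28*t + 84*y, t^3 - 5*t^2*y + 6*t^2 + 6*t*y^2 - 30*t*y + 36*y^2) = -t + 3*y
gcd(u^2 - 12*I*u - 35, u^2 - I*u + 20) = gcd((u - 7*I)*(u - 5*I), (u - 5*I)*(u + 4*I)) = u - 5*I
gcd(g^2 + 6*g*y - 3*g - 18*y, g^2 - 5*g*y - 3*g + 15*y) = g - 3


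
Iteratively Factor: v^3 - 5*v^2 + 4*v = (v)*(v^2 - 5*v + 4) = v*(v - 1)*(v - 4)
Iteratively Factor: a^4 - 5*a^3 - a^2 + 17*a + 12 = (a - 4)*(a^3 - a^2 - 5*a - 3) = (a - 4)*(a + 1)*(a^2 - 2*a - 3) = (a - 4)*(a + 1)^2*(a - 3)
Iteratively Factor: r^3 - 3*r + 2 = (r - 1)*(r^2 + r - 2) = (r - 1)^2*(r + 2)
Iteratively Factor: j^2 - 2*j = (j - 2)*(j)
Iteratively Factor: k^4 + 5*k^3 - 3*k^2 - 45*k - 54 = (k - 3)*(k^3 + 8*k^2 + 21*k + 18) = (k - 3)*(k + 3)*(k^2 + 5*k + 6) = (k - 3)*(k + 3)^2*(k + 2)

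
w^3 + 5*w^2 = w^2*(w + 5)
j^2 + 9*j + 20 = (j + 4)*(j + 5)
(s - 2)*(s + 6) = s^2 + 4*s - 12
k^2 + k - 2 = (k - 1)*(k + 2)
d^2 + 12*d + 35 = (d + 5)*(d + 7)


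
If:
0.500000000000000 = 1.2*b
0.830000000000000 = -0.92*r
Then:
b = 0.42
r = -0.90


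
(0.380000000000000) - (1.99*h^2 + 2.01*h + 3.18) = -1.99*h^2 - 2.01*h - 2.8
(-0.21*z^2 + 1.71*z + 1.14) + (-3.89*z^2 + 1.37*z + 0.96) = -4.1*z^2 + 3.08*z + 2.1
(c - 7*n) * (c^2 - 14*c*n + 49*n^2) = c^3 - 21*c^2*n + 147*c*n^2 - 343*n^3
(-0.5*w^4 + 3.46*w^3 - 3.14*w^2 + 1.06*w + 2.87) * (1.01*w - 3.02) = -0.505*w^5 + 5.0046*w^4 - 13.6206*w^3 + 10.5534*w^2 - 0.3025*w - 8.6674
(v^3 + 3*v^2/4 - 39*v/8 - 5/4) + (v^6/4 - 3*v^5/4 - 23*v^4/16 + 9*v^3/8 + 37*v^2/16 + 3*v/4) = v^6/4 - 3*v^5/4 - 23*v^4/16 + 17*v^3/8 + 49*v^2/16 - 33*v/8 - 5/4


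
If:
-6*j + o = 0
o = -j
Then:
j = 0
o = 0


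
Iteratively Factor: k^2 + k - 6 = (k + 3)*(k - 2)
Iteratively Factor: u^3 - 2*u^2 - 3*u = (u + 1)*(u^2 - 3*u) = u*(u + 1)*(u - 3)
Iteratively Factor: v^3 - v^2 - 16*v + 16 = (v + 4)*(v^2 - 5*v + 4) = (v - 4)*(v + 4)*(v - 1)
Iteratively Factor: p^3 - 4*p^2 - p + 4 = (p - 1)*(p^2 - 3*p - 4) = (p - 1)*(p + 1)*(p - 4)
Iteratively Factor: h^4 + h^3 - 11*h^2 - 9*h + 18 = (h - 3)*(h^3 + 4*h^2 + h - 6) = (h - 3)*(h - 1)*(h^2 + 5*h + 6) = (h - 3)*(h - 1)*(h + 2)*(h + 3)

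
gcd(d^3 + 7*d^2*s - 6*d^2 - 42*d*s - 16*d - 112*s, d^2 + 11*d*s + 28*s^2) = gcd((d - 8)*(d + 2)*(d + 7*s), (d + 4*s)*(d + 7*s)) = d + 7*s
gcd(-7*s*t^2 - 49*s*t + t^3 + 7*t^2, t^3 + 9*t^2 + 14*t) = t^2 + 7*t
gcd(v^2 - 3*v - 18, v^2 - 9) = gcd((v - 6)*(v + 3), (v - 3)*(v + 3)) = v + 3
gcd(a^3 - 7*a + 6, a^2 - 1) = a - 1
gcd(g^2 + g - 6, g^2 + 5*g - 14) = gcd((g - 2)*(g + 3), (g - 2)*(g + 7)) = g - 2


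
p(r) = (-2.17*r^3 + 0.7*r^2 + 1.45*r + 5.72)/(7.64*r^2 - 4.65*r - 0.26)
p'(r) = (4.65 - 15.28*r)*(-2.17*r^3 + 0.7*r^2 + 1.45*r + 5.72)/(7.64*r^2 - 4.65*r - 0.26)^2 + (-6.51*r^2 + 1.4*r + 1.45)/(7.64*r^2 - 4.65*r - 0.26) = (-16.5788*r^4 + 20.181*r^3 - 12.6404*r^2 - 87.7656*r + 26.221)/(58.3696*r^4 - 71.052*r^3 + 17.6497*r^2 + 2.418*r + 0.0676)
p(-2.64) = 0.72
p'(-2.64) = -0.24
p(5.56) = -1.61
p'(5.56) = -0.30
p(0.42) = -7.27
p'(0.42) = -15.88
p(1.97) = -0.26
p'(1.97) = -0.71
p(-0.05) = -672.56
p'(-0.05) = 433319.91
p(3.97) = -1.11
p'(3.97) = -0.33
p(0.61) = -25.12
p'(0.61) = -462.13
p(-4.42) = 1.18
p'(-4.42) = -0.27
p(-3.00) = 0.80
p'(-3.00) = -0.25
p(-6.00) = 1.62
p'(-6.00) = -0.28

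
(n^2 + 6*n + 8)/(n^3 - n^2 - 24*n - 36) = (n + 4)/(n^2 - 3*n - 18)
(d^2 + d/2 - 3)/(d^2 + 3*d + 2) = (d - 3/2)/(d + 1)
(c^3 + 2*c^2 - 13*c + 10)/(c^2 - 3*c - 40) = (c^2 - 3*c + 2)/(c - 8)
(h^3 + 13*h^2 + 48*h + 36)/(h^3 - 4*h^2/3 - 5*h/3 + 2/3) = 3*(h^2 + 12*h + 36)/(3*h^2 - 7*h + 2)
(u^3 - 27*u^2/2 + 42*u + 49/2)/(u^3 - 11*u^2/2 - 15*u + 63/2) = (2*u^2 - 13*u - 7)/(2*u^2 + 3*u - 9)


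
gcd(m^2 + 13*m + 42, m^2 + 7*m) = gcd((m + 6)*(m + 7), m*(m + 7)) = m + 7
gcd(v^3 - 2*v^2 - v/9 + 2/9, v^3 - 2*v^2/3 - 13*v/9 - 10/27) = v + 1/3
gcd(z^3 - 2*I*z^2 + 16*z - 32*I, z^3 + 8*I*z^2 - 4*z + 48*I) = z^2 + 2*I*z + 8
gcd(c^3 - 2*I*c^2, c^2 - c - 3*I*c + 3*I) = 1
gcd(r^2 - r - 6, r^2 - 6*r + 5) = 1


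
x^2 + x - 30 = (x - 5)*(x + 6)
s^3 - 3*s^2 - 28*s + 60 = (s - 6)*(s - 2)*(s + 5)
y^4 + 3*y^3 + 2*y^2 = y^2*(y + 1)*(y + 2)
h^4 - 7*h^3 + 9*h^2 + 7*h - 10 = (h - 5)*(h - 2)*(h - 1)*(h + 1)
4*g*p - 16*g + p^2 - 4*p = (4*g + p)*(p - 4)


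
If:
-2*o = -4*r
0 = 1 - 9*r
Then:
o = 2/9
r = 1/9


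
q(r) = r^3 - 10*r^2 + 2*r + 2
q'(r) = 3*r^2 - 20*r + 2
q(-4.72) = -335.38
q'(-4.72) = 163.24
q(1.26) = -9.36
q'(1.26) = -18.44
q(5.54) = -123.80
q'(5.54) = -16.73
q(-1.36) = -21.73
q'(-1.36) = 34.75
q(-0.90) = -8.63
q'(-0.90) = 22.43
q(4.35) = -96.21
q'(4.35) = -28.23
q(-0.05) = 1.87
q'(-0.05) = 3.01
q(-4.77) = -343.60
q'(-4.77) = 165.66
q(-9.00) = -1555.00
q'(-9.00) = 425.00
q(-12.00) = -3190.00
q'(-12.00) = 674.00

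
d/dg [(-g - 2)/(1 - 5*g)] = -11/(5*g - 1)^2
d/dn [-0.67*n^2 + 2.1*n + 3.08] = 2.1 - 1.34*n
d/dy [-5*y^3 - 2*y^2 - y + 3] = -15*y^2 - 4*y - 1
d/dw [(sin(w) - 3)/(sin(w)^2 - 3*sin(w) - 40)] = (6*sin(w) + cos(w)^2 - 50)*cos(w)/((sin(w) - 8)^2*(sin(w) + 5)^2)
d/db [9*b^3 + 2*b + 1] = 27*b^2 + 2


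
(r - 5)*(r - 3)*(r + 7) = r^3 - r^2 - 41*r + 105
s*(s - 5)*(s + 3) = s^3 - 2*s^2 - 15*s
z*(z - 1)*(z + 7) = z^3 + 6*z^2 - 7*z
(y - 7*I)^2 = y^2 - 14*I*y - 49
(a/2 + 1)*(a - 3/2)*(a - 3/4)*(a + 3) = a^4/2 + 11*a^3/8 - 33*a^2/16 - 63*a/16 + 27/8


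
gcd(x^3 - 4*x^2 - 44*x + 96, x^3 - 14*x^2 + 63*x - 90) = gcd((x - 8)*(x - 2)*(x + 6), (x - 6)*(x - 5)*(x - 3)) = 1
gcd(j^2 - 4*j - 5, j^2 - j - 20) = j - 5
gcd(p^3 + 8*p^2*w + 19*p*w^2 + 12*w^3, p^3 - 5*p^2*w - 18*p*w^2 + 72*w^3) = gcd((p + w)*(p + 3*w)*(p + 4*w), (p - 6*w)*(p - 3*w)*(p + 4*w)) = p + 4*w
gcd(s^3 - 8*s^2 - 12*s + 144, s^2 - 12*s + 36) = s^2 - 12*s + 36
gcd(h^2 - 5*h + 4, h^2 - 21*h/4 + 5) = h - 4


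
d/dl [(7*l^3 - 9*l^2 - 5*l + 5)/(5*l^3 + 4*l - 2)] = (45*l^4 + 106*l^3 - 153*l^2 + 36*l - 10)/(25*l^6 + 40*l^4 - 20*l^3 + 16*l^2 - 16*l + 4)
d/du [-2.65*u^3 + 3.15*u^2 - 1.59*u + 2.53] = -7.95*u^2 + 6.3*u - 1.59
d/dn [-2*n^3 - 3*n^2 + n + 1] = -6*n^2 - 6*n + 1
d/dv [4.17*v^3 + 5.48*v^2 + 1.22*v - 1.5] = 12.51*v^2 + 10.96*v + 1.22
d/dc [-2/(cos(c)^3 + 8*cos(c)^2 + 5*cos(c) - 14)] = 2*(3*sin(c)^2 - 16*cos(c) - 8)*sin(c)/(cos(c)^3 + 8*cos(c)^2 + 5*cos(c) - 14)^2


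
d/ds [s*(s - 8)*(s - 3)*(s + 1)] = 4*s^3 - 30*s^2 + 26*s + 24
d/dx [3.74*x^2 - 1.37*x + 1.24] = 7.48*x - 1.37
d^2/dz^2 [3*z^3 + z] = 18*z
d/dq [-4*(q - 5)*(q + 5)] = -8*q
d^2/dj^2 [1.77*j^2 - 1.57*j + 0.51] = 3.54000000000000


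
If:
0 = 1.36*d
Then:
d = 0.00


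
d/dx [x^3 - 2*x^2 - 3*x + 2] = 3*x^2 - 4*x - 3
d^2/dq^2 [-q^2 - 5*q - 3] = -2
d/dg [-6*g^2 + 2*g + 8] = 2 - 12*g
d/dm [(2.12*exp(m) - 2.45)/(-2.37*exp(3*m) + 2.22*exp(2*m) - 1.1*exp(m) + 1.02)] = (10.0488*exp(3*m) - 22.1259*exp(2*m) + 10.878*exp(m) - 0.5326)*exp(m)/(5.6169*exp(6*m) - 10.5228*exp(5*m) + 10.1424*exp(4*m) - 9.7188*exp(3*m) + 5.7388*exp(2*m) - 2.244*exp(m) + 1.0404)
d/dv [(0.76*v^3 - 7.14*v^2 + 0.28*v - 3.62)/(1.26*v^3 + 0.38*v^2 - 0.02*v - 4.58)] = (9.2852*v^4 - 0.736*v^3 + 3.2776*v^2 + 68.1536*v - 1.3548)/(1.5876*v^6 + 0.9576*v^5 + 0.094*v^4 - 11.5568*v^3 - 3.4804*v^2 + 0.1832*v + 20.9764)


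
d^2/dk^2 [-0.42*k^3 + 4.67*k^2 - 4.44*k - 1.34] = 9.34 - 2.52*k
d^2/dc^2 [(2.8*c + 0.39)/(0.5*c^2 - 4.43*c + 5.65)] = ((24.418 - 8.4*c)*(0.5*c^2 - 4.43*c + 5.65) + (1.0*c - 4.43)*(2.0*c - 8.86)*(2.8*c + 0.39))/(0.5*c^2 - 4.43*c + 5.65)^3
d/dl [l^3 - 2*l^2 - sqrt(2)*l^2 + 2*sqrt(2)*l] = 3*l^2 - 4*l - 2*sqrt(2)*l + 2*sqrt(2)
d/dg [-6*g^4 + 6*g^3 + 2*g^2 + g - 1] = -24*g^3 + 18*g^2 + 4*g + 1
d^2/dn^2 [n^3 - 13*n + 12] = 6*n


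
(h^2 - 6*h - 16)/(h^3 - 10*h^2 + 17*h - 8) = (h + 2)/(h^2 - 2*h + 1)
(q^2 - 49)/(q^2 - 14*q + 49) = (q + 7)/(q - 7)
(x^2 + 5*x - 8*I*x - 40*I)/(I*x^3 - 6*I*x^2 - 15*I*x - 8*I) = (-I*x^2 + x*(-8 - 5*I) - 40)/(x^3 - 6*x^2 - 15*x - 8)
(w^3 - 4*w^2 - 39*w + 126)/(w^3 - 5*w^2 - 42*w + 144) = (w - 7)/(w - 8)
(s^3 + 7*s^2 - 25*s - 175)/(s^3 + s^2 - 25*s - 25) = (s + 7)/(s + 1)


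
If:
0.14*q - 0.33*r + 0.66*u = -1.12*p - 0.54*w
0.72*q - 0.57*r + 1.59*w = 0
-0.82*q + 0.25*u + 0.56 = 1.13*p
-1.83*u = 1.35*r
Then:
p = 0.627285420812357*w + 0.228355522712208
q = 0.286771024246138 - 1.16175854821885*w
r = 1.32198920224987*w + 0.36223708325828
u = -0.975237936085973*w - 0.267224077813485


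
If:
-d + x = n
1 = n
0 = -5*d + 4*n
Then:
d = 4/5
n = 1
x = 9/5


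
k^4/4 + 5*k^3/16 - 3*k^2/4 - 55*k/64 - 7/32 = (k/4 + 1/2)*(k - 7/4)*(k + 1/2)^2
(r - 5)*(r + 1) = r^2 - 4*r - 5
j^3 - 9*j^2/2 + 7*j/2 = j*(j - 7/2)*(j - 1)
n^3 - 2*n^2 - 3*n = n*(n - 3)*(n + 1)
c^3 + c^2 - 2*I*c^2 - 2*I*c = c*(c + 1)*(c - 2*I)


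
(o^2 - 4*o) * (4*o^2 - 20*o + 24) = 4*o^4 - 36*o^3 + 104*o^2 - 96*o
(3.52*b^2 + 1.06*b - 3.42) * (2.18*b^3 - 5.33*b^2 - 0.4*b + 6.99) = 7.6736*b^5 - 16.4508*b^4 - 14.5134*b^3 + 42.4094*b^2 + 8.7774*b - 23.9058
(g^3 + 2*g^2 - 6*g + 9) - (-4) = g^3 + 2*g^2 - 6*g + 13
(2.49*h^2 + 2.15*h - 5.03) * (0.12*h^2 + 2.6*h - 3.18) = 0.2988*h^4 + 6.732*h^3 - 2.9318*h^2 - 19.915*h + 15.9954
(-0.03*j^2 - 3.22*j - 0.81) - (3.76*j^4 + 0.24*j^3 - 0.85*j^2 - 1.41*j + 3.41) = -3.76*j^4 - 0.24*j^3 + 0.82*j^2 - 1.81*j - 4.22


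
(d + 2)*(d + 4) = d^2 + 6*d + 8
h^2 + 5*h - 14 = (h - 2)*(h + 7)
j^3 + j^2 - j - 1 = (j - 1)*(j + 1)^2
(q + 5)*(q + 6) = q^2 + 11*q + 30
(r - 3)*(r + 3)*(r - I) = r^3 - I*r^2 - 9*r + 9*I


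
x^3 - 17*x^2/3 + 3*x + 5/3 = (x - 5)*(x - 1)*(x + 1/3)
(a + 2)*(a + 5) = a^2 + 7*a + 10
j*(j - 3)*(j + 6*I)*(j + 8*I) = j^4 - 3*j^3 + 14*I*j^3 - 48*j^2 - 42*I*j^2 + 144*j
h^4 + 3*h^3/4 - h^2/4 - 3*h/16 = h*(h - 1/2)*(h + 1/2)*(h + 3/4)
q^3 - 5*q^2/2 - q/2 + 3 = (q - 2)*(q - 3/2)*(q + 1)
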